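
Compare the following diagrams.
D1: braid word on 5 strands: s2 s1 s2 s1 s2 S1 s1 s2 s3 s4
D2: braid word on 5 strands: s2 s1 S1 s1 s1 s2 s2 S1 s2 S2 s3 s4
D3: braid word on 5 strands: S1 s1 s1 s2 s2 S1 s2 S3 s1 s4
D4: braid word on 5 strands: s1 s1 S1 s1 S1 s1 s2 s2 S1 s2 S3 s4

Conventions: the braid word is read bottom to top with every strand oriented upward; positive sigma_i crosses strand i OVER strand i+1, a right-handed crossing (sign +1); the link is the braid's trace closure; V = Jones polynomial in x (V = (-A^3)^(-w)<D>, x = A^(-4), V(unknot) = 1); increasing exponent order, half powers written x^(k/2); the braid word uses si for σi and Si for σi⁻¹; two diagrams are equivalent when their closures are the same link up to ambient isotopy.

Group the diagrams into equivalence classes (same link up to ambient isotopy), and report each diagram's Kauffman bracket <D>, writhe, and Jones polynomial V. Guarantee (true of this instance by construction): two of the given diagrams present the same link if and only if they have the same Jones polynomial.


equivalence classes: {D1} | {D2, D3, D4}
D1 (bracket -A^-4 + 1 - A^4 + A^8 + A^16; 10 crossings at w = +8): V = x^2 + x^4 - x^5 + x^6 - x^7
D2 (bracket -A^-6 + A^-2 - A^2 + 2A^6 - A^10 + A^14; 12 crossings at w = +6): V = x - x^2 + 2x^3 - x^4 + x^5 - x^6
V(D3) = x - x^2 + 2x^3 - x^4 + x^5 - x^6  (w +4, c 10, <D> = -A^-12 + A^-8 - A^-4 + 2 - A^4 + A^8)
V(D4) = x - x^2 + 2x^3 - x^4 + x^5 - x^6  [12 crossings, <D> = -A^-12 + A^-8 - A^-4 + 2 - A^4 + A^8, w = +4]
key observation: 2 values of V(x) split the 4 diagrams


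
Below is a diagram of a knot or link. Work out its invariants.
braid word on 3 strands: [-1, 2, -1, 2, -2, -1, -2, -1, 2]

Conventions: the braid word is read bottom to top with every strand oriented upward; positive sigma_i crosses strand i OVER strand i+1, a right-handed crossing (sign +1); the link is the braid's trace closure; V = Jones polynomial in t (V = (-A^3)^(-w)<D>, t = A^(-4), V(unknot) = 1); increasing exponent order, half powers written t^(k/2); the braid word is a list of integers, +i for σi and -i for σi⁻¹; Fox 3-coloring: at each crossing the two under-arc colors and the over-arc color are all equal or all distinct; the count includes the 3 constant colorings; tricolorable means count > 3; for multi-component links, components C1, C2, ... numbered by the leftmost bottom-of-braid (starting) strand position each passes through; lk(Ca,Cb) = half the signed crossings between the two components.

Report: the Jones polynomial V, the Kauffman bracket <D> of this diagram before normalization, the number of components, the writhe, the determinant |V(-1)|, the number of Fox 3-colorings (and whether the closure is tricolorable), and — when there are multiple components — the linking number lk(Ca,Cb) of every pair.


V = -t^(-5/2) - t^(-1/2)
<D> = A^-7 + A (w = -3)
2 components over 9 crossings, w = -3
lk(C1,C2): -1
3 Fox colorings among 3^9, |V(-1)| = 2: not tricolorable
why: the word shrinks to σ1⁻¹ σ2 σ1⁻¹ σ1⁻¹ σ2⁻¹ σ1⁻¹ σ2 after cancelling


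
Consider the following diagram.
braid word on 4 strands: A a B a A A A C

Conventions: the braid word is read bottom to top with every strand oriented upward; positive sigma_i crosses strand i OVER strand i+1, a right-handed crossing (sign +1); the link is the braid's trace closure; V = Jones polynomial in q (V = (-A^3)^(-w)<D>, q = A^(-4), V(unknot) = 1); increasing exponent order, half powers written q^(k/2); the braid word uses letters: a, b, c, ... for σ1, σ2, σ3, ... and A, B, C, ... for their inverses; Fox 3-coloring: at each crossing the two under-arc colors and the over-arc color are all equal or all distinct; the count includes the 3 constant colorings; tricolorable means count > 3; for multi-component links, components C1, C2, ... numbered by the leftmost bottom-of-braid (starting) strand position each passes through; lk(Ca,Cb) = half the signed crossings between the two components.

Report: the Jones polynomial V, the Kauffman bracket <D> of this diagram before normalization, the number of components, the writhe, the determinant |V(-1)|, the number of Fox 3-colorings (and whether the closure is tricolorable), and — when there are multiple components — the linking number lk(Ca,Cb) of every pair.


V = -q^(-5/2) - q^(-1/2)
<D> = -A^-10 - A^-2 (w = -4)
2 components over 8 crossings, w = -4
lk(C1,C2): -1
3 Fox colorings among 3^8, |V(-1)| = 2: not tricolorable
why: the word shrinks to σ2⁻¹ σ1⁻¹ σ1⁻¹ σ3⁻¹ after cancelling


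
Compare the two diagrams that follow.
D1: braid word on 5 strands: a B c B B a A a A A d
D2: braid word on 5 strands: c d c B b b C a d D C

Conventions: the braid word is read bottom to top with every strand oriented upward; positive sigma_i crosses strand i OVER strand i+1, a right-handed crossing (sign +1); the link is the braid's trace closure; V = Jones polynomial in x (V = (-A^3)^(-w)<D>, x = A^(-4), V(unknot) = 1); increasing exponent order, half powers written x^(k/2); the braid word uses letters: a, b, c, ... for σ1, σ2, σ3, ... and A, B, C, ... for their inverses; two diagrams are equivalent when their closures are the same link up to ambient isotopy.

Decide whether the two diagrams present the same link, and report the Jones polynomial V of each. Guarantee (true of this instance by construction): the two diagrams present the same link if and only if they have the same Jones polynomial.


equivalent: no
D1 (bracket A^-1 + A^3 + A^7 - A^15; 11 crossings at w = -1): V = x^(-9/2) - x^(-5/2) - x^(-3/2) - x^(-1/2)
V(D2) = -x^(-1/2) - x^(1/2)  (w +3, c 11, <D> = A^7 + A^11)
key observation: 2 values of V(x) split the 2 diagrams


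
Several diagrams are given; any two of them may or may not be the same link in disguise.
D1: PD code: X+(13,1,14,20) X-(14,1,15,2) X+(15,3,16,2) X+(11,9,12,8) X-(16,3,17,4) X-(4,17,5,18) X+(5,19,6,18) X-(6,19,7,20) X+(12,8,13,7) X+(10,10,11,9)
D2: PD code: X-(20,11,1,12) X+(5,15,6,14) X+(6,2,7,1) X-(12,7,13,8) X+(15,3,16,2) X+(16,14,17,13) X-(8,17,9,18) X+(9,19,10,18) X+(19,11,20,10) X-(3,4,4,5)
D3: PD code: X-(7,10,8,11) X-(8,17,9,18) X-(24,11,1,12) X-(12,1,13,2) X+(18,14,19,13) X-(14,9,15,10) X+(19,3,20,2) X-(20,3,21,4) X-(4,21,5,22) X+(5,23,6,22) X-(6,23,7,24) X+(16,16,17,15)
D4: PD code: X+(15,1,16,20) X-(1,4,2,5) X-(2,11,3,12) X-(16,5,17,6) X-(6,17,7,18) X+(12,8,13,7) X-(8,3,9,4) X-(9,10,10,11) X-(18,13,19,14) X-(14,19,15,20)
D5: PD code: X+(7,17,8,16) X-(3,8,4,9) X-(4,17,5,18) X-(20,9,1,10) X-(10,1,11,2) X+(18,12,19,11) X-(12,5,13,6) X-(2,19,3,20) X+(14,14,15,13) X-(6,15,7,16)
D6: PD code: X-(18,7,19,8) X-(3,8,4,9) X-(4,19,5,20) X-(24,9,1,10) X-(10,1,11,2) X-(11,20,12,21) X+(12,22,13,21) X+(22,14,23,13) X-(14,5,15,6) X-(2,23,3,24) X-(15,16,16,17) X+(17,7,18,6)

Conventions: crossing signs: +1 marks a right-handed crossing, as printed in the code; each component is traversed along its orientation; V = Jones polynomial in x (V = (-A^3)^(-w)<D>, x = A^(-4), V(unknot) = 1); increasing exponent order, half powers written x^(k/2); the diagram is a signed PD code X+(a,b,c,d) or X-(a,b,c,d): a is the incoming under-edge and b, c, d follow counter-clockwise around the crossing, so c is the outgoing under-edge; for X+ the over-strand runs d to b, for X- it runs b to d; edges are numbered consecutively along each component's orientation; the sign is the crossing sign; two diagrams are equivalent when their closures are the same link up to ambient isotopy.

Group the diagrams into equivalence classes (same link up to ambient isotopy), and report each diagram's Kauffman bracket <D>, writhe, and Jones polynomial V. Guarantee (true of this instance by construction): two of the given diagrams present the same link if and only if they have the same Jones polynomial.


classes: {D1} | {D2} | {D3, D4, D5, D6}
V(D1) = 1  [10 crossings, <D> = A^6, w = +2]
V(D2) = x + x^3 - x^4  [10 crossings, <D> = -A^-10 + A^-6 + A^2, w = +2]
V(D3) = -x^-6 + x^-5 - x^-4 + 2x^-3 - x^-2 + x^-1  (w -4, c 12, <D> = A^-8 - A^-4 + 2 - A^4 + A^8 - A^12)
V(D4) = -x^-6 + x^-5 - x^-4 + 2x^-3 - x^-2 + x^-1  [10 crossings, <D> = A^-14 - A^-10 + 2A^-6 - A^-2 + A^2 - A^6, w = -6]
V(D5) = -x^-6 + x^-5 - x^-4 + 2x^-3 - x^-2 + x^-1  [10 crossings, <D> = A^-8 - A^-4 + 2 - A^4 + A^8 - A^12, w = -4]
V(D6) = -x^-6 + x^-5 - x^-4 + 2x^-3 - x^-2 + x^-1  (w -6, c 12, <D> = A^-14 - A^-10 + 2A^-6 - A^-2 + A^2 - A^6)
insight: V(x) takes 3 values over 6 diagrams, fixing the grouping


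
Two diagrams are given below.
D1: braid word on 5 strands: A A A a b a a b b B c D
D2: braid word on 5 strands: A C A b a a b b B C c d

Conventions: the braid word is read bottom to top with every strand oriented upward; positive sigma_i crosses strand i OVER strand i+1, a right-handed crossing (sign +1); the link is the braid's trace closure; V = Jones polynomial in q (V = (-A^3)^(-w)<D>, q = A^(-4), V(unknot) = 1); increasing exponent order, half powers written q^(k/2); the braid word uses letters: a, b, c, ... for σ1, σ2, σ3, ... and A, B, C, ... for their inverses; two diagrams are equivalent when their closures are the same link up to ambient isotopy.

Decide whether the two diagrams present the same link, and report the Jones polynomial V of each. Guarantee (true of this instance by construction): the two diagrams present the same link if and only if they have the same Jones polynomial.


same link: yes
V(D1) = 2 + q^2 + q^4  [12 crossings, <D> = A^-10 + A^-2 + 2A^6, w = +2]
V(D2) = 2 + q^2 + q^4  (w +2, c 12, <D> = A^-10 + A^-2 + 2A^6)
note: from 12 to 12 crossings by R-moves: one link, two diagrams


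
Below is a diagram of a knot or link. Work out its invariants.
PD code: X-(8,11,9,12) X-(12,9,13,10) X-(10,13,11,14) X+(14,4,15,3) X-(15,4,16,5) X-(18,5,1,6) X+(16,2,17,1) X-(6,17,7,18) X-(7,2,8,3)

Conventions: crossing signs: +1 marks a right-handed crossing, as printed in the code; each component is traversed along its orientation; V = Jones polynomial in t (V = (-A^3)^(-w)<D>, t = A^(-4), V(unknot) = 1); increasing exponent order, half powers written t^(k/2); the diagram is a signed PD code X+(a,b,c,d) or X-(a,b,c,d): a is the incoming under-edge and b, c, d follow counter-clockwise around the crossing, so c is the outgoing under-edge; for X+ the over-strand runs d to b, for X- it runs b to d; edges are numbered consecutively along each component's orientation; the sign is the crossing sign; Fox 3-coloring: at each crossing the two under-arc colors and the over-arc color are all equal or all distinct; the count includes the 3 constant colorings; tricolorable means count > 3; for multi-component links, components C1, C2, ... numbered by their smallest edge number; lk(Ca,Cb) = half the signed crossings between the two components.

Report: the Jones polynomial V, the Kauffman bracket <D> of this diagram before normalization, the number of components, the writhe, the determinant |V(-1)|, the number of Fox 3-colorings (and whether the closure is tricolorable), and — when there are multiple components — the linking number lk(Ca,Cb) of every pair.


Jones polynomial: V(t) = -t^-4 + t^-3 + t^-1
<D> = -A^-11 - A^-3 + A; writhe -5
components 1, writhe -5 (9 crossings)
3-colorings: 9 of 3^9, det 3 — tricolorable
note: w = -5 (over 9 crossings) is diagram-only; (-A^3)^(5) removes it from V


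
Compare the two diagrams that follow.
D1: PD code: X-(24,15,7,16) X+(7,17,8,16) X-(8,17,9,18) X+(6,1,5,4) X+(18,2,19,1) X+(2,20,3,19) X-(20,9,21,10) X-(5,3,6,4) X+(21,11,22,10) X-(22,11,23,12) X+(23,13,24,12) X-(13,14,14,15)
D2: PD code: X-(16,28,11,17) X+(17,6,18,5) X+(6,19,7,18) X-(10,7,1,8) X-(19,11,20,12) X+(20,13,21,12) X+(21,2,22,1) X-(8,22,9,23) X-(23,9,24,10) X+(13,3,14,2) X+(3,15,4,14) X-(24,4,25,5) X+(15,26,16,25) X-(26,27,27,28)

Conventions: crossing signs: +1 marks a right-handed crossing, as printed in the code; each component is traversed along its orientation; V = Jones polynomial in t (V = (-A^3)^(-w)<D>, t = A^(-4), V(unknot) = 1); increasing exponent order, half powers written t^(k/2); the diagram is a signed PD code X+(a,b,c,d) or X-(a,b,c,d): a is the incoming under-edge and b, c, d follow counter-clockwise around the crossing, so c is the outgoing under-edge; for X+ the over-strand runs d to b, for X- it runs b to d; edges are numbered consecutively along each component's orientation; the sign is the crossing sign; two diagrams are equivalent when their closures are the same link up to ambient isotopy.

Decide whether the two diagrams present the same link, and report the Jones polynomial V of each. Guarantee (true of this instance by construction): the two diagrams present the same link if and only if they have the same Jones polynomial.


equivalent: no
V(D1) = 1 + t + t^2 + t^3  (w 0, c 12, <D> = A^-12 + A^-8 + A^-4 + 1)
V(D2) = -t^-3 + 2t^-2 - 2t^-1 + 4 - 2t + 3t^2 - t^3 + t^4  [14 crossings, <D> = A^-16 - A^-12 + 3A^-8 - 2A^-4 + 4 - 2A^4 + 2A^8 - A^12, w = 0]
key observation: V(t) takes 2 values over 2 diagrams, fixing the grouping


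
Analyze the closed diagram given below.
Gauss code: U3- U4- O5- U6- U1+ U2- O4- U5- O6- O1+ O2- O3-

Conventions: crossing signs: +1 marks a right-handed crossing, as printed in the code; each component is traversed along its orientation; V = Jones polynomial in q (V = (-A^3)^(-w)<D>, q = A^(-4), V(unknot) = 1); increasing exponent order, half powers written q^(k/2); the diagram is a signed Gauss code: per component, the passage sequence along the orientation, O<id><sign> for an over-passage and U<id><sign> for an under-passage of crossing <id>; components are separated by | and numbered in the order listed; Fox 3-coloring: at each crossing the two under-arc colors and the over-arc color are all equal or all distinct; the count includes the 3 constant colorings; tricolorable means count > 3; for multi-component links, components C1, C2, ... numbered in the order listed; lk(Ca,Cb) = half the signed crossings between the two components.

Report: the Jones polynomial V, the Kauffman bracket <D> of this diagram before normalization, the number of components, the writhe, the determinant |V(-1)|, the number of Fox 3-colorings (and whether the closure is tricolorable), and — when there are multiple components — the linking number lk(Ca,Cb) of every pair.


Jones polynomial: V(q) = -q^-4 + q^-3 + q^-1
<D> = A^-8 + 1 - A^4; writhe -4
components 1, writhe -4 (6 crossings)
3-colorings: 9 of 3^6, det 3 — tricolorable
note: w = -4 shifts under R1 moves; the (-A^3)^(4) factor cancels that in V


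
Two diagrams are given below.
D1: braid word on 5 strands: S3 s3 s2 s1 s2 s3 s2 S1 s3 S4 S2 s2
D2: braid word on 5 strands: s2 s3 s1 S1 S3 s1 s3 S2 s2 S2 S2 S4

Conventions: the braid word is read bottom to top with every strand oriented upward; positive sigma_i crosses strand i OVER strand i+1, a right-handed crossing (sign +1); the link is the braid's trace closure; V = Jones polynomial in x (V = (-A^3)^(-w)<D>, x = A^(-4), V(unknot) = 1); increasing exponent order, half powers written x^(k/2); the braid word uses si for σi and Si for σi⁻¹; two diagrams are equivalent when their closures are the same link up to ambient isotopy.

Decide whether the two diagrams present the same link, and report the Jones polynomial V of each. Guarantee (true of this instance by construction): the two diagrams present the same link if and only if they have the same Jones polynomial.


equivalent: no
V(D1) = x + x^3 - x^4  (w +4, c 12, <D> = -A^-4 + 1 + A^8)
V(D2) = 1  [12 crossings, <D> = 1, w = 0]
key observation: 2 classes among 2 diagrams; unequal V(x) rules out equality


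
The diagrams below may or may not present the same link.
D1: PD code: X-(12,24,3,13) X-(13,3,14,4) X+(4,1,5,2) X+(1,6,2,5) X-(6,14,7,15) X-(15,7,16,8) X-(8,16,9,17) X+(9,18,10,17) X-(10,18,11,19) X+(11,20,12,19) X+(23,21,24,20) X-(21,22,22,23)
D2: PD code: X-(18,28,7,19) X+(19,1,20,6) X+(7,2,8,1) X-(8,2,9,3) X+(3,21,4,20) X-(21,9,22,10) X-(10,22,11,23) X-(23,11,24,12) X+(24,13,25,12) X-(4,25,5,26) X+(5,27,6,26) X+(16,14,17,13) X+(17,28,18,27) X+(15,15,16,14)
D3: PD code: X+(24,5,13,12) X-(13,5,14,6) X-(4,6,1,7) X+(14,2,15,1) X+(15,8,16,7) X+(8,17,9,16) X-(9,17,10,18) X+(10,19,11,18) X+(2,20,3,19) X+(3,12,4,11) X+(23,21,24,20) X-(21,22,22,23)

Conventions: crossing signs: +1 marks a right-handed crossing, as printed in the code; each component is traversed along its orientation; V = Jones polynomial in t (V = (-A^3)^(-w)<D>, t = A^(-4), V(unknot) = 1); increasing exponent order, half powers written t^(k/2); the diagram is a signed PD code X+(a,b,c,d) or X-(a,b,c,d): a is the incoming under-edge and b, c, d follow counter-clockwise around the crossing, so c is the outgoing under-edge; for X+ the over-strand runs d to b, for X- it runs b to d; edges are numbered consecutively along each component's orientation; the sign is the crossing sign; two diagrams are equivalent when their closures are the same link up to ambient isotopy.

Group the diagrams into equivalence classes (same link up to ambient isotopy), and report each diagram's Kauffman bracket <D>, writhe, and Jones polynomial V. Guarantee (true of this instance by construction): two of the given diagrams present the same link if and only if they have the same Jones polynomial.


grouping into links: {D1} | {D2} | {D3}
V(D1) = t^-5 - t^-4 + 2t^-3 - t^-2 + 2t^-1 + t  (w -2, c 12, <D> = A^-10 + 2A^-2 - A^2 + 2A^6 - A^10 + A^14)
V(D2) = t^-2 + 2 + t^2  [14 crossings, <D> = A^-2 + 2A^6 + A^14, w = +2]
D3 (bracket A^-8 + 2 + A^8; 12 crossings at w = +4): V = t + 2t^3 + t^5
why: 3 values of V(t) split the 3 diagrams


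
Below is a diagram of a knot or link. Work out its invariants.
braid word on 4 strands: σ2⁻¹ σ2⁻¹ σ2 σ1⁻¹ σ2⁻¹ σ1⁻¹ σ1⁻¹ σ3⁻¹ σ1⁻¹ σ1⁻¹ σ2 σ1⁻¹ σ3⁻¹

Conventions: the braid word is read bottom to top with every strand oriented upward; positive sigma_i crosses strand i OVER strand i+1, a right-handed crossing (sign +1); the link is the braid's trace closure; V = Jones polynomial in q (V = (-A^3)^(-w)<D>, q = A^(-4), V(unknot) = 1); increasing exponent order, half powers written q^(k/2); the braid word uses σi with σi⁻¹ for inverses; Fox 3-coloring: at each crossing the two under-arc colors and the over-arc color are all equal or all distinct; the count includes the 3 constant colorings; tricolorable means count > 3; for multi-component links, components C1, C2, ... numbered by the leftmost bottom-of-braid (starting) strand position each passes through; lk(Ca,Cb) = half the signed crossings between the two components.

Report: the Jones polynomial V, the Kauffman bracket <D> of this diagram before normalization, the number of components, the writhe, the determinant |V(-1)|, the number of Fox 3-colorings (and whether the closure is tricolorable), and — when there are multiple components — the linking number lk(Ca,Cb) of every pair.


V = -q^-12 + 2q^-11 - 3q^-10 + 4q^-9 - 5q^-8 + 4q^-7 - 3q^-6 + 3q^-5 - q^-4 + q^-3
<D> = -A^-15 + A^-11 - 3A^-7 + 3A^-3 - 4A + 5A^5 - 4A^9 + 3A^13 - 2A^17 + A^21 (w = -9)
1 component over 13 crossings, w = -9
9 Fox colorings among 3^13, |V(-1)| = 27: tricolorable
why: the word shrinks to σ2⁻¹ σ1⁻¹ σ2⁻¹ σ1⁻¹ σ1⁻¹ σ3⁻¹ σ1⁻¹ σ1⁻¹ σ2 σ1⁻¹ σ3⁻¹ after cancelling


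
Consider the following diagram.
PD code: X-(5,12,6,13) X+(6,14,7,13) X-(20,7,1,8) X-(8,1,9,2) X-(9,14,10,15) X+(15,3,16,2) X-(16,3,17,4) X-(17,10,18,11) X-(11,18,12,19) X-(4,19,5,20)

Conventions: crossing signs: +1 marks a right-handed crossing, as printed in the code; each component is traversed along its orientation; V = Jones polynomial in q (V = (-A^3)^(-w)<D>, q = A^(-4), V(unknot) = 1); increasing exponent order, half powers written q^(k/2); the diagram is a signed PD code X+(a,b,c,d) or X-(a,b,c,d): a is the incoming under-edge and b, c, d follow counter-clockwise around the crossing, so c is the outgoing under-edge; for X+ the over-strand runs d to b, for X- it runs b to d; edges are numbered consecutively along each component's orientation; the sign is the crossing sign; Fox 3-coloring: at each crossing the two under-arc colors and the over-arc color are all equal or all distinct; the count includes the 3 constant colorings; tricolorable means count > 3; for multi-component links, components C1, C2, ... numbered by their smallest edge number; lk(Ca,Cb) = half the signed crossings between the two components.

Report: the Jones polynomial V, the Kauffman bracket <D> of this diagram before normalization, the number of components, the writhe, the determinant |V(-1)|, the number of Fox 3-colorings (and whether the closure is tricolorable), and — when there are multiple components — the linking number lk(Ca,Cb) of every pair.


V(q) = q^-8 - 2q^-7 + q^-6 - 2q^-5 + 2q^-4 + q^-2
bracket: A^-10 + 2A^-2 - 2A^2 + A^6 - 2A^10 + A^14, w = -6
1 component, writhe -6, over 10 crossings
det 9, colorings 27 of 3^10 — tricolorable
observation: V spans 6 powers of q: at least 6 crossings in any diagram


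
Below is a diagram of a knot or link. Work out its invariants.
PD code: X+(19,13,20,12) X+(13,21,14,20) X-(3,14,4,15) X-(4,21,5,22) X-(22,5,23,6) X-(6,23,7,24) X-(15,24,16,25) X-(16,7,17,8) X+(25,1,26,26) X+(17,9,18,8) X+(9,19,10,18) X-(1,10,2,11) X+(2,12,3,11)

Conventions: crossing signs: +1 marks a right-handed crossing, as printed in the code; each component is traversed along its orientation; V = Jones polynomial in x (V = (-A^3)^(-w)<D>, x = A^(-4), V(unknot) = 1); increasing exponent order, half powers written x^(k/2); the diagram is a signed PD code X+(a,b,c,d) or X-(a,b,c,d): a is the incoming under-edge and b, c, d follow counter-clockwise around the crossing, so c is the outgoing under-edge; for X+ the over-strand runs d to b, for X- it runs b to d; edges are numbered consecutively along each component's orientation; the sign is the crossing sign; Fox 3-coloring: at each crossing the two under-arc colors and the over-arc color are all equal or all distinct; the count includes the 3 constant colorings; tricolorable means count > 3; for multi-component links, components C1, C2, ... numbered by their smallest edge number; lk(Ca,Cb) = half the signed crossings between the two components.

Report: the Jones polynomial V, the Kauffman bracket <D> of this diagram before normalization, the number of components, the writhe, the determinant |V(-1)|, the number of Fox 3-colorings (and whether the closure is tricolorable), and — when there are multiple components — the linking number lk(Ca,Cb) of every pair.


V = -x^-5 + x^-4 - x^-3 + 2x^-2 - x^-1 + 2 - x
<D> = A^-7 - 2A^-3 + A - 2A^5 + A^9 - A^13 + A^17 (w = -1)
1 component over 13 crossings, w = -1
9 Fox colorings among 3^13, |V(-1)| = 9: tricolorable
why: the span of V is 6, forcing >= 6 crossings in any diagram


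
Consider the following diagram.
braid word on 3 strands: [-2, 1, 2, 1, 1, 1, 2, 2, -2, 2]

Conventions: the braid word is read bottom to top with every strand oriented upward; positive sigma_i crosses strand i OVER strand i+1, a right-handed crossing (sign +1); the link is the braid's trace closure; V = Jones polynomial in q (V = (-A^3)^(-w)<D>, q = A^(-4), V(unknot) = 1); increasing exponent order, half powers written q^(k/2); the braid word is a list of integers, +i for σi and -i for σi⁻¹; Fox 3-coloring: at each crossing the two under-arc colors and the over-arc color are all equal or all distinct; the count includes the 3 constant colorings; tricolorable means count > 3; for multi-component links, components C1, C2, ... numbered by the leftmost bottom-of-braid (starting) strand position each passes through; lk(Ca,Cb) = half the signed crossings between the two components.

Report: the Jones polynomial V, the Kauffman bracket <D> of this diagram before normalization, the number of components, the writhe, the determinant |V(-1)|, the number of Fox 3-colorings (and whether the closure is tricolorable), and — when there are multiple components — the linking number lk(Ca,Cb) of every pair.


V(q) = q^2 + q^4 - q^5 + q^6 - q^7
bracket: -A^-10 + A^-6 - A^-2 + A^2 + A^10, w = +6
1 component, writhe +6, over 10 crossings
det 5, colorings 3 of 3^10 — not tricolorable
observation: free reduction leaves σ2⁻¹ σ1 σ2 σ1 σ1 σ1 σ2 σ2 of the original 10 letters


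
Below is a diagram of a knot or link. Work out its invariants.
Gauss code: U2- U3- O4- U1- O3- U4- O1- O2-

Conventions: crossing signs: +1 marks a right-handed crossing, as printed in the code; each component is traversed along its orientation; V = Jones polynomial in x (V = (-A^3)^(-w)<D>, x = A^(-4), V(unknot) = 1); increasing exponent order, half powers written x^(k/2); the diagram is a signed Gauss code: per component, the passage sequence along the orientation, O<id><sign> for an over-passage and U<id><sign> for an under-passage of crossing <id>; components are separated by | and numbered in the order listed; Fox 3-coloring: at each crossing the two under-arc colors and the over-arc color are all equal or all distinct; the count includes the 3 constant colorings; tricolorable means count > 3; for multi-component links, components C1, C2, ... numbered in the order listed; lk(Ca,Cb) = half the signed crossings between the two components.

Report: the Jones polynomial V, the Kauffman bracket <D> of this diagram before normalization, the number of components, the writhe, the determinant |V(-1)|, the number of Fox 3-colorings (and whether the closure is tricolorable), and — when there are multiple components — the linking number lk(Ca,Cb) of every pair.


V = -x^-4 + x^-3 + x^-1
<D> = A^-8 + 1 - A^4 (w = -4)
1 component over 4 crossings, w = -4
9 Fox colorings among 3^4, |V(-1)| = 3: tricolorable
why: w = -4 shifts under R1 moves; the (-A^3)^(4) factor cancels that in V


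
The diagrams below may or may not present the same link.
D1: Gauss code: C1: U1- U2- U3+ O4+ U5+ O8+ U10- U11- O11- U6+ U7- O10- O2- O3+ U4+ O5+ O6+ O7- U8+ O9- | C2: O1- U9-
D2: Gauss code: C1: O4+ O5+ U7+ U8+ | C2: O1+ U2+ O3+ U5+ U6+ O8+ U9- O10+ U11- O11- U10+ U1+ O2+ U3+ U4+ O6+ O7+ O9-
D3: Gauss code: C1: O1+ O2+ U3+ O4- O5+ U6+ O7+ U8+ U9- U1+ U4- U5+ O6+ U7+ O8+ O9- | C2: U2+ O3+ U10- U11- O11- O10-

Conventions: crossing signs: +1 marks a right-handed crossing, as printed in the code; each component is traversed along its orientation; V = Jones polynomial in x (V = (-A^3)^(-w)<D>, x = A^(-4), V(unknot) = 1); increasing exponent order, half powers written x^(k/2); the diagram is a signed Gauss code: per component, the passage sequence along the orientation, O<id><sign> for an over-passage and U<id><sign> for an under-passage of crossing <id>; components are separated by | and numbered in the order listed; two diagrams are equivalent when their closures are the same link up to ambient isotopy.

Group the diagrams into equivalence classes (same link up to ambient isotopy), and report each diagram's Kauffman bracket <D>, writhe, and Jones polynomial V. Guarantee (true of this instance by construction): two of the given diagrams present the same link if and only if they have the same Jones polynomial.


equivalence classes: {D1} | {D2} | {D3}
D1 (bracket -A^-17 + A^-13 - A^-9 + 2A^-5 + A^3; 11 crossings at w = -1): V = -x^(-3/2) - 2x^(1/2) + x^(3/2) - x^(5/2) + x^(7/2)
D2 (bracket -A^-9 + A^-5 + A^3 + A^11; 11 crossings at w = +7): V = -x^(5/2) - x^(9/2) - x^(13/2) + x^(15/2)
V(D3) = -x^(3/2) - 2x^(7/2) + x^(9/2) - x^(11/2) + x^(13/2)  (w +3, c 11, <D> = -A^-17 + A^-13 - A^-9 + 2A^-5 + A^3)
observation: 3 classes among 3 diagrams; unequal V(x) rules out equality


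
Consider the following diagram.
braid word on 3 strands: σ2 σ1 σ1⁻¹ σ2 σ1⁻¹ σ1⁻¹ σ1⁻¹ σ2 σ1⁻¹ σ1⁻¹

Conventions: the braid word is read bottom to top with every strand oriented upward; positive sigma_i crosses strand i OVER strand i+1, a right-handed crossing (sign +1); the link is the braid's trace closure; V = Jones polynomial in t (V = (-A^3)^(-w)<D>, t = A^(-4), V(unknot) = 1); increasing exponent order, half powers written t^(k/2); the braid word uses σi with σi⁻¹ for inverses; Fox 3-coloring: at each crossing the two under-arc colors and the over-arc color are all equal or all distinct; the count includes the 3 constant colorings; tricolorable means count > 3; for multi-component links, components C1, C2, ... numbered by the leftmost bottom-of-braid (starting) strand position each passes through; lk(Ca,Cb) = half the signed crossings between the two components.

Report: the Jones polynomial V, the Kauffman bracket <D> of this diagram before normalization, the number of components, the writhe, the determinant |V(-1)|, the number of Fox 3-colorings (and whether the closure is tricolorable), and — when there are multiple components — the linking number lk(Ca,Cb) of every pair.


V = -t^-6 + 2t^-5 - 4t^-4 + 5t^-3 - 4t^-2 + 5t^-1 - 3 + 2t - t^2
<D> = -A^-14 + 2A^-10 - 3A^-6 + 5A^-2 - 4A^2 + 5A^6 - 4A^10 + 2A^14 - A^18 (w = -2)
1 component over 10 crossings, w = -2
9 Fox colorings among 3^10, |V(-1)| = 27: tricolorable
why: w = -2 (over 10 crossings) is diagram-only; (-A^3)^(2) removes it from V


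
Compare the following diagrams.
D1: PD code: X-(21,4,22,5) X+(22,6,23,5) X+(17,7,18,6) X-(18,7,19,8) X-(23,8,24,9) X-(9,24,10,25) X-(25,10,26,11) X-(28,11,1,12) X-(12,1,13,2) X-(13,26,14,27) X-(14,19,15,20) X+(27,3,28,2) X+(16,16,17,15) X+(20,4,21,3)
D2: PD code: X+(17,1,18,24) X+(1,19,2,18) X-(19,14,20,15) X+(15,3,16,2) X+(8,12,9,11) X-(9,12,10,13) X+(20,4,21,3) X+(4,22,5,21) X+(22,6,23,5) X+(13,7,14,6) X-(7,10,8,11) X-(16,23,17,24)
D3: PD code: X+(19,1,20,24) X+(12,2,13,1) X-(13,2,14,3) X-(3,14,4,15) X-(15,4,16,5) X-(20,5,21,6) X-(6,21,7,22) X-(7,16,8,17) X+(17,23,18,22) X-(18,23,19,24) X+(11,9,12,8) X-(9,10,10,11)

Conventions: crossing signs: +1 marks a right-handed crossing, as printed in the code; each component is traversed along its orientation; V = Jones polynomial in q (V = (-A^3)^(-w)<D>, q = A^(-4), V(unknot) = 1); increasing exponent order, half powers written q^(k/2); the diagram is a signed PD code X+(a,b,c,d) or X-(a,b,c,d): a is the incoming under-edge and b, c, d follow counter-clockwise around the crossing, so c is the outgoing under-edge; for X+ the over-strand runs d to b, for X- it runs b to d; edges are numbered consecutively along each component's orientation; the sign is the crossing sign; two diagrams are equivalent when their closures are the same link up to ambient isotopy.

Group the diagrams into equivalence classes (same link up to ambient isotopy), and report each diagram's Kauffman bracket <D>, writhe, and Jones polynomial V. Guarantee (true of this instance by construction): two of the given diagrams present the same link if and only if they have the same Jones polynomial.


equivalence classes: {D1, D3} | {D2}
D1 (bracket A^-8 - A^-4 + 2 - A^4 + A^8 - A^12; 14 crossings at w = -4): V = -q^-6 + q^-5 - q^-4 + 2q^-3 - q^-2 + q^-1
D2 (bracket -A^-12 + A^-8 - A^-4 + 2 - A^4 + A^8; 12 crossings at w = +4): V = q - q^2 + 2q^3 - q^4 + q^5 - q^6
D3 (bracket A^-8 - A^-4 + 2 - A^4 + A^8 - A^12; 12 crossings at w = -4): V = -q^-6 + q^-5 - q^-4 + 2q^-3 - q^-2 + q^-1
key observation: comparing 3 Jones polynomials yields 2 groups


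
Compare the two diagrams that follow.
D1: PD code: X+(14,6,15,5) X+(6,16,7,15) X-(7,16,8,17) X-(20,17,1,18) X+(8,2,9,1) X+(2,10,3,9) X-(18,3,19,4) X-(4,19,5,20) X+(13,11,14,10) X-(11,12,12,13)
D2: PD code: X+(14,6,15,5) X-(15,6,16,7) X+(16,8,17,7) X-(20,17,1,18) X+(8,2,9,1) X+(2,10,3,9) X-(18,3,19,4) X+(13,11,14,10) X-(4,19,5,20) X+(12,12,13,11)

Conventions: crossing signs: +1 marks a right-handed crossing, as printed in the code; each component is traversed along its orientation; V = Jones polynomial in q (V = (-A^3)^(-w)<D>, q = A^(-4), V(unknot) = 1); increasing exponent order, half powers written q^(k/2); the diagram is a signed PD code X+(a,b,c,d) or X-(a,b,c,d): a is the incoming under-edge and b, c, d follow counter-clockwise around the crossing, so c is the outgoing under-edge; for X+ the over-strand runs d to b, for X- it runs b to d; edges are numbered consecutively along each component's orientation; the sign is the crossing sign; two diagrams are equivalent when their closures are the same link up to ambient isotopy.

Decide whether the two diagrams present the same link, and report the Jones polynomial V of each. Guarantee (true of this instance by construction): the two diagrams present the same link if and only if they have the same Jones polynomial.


equivalent: yes
D1 (bracket -A^-12 + 2A^-8 - 2A^-4 + 3 - 2A^4 + 2A^8 - A^12; 10 crossings at w = 0): V = -q^-3 + 2q^-2 - 2q^-1 + 3 - 2q + 2q^2 - q^3
V(D2) = -q^-3 + 2q^-2 - 2q^-1 + 3 - 2q + 2q^2 - q^3  [10 crossings, <D> = -A^-6 + 2A^-2 - 2A^2 + 3A^6 - 2A^10 + 2A^14 - A^18, w = +2]
observation: all 2 diagrams share one V(q), hence one class


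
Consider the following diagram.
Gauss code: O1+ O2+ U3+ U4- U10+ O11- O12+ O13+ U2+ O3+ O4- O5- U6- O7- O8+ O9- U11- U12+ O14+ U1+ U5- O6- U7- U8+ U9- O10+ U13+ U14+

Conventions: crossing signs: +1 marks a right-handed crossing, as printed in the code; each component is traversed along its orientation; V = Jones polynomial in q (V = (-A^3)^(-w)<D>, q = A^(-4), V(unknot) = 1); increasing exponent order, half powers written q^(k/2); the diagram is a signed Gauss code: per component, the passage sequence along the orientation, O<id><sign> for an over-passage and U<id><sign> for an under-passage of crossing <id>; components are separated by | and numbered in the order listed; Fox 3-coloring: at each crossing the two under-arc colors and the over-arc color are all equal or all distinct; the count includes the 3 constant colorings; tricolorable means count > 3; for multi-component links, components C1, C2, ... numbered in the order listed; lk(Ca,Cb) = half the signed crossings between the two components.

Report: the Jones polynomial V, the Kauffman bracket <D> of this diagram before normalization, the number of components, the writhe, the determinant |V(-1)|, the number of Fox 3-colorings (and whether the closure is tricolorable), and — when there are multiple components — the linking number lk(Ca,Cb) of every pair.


V = -q^-1 + 2 - q + 2q^2 - q^3 + q^4 - q^5
<D> = -A^-14 + A^-10 - A^-6 + 2A^-2 - A^2 + 2A^6 - A^10 (w = +2)
1 component over 14 crossings, w = +2
9 Fox colorings among 3^14, |V(-1)| = 9: tricolorable
why: w = +2 (over 14 crossings) is diagram-only; (-A^3)^(-2) removes it from V


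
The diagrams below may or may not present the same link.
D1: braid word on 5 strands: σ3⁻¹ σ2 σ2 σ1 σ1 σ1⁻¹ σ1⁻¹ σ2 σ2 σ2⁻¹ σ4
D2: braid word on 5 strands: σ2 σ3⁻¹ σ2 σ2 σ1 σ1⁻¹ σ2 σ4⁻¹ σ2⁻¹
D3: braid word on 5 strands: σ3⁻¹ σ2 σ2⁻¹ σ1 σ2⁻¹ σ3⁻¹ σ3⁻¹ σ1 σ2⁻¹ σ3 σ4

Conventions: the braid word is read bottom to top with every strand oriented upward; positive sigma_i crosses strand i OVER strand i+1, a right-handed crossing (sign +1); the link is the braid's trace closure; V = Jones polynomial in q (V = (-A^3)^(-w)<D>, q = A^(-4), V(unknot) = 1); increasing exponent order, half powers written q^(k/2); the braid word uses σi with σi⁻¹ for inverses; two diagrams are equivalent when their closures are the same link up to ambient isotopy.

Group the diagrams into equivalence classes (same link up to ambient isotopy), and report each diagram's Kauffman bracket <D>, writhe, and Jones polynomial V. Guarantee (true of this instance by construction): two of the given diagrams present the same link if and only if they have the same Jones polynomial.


grouping into links: {D1, D2} | {D3}
V(D1) = -q^(1/2) - q^(3/2) - q^(5/2) + q^(9/2)  (w +3, c 11, <D> = -A^-9 + A^-1 + A^3 + A^7)
V(D2) = -q^(1/2) - q^(3/2) - q^(5/2) + q^(9/2)  [9 crossings, <D> = -A^-15 + A^-7 + A^-3 + A, w = +1]
D3 (bracket A^-9 - A^-5 + 2A^-1 - 2A^3 + 2A^7 - A^11 + A^15; 11 crossings at w = -1): V = -q^(-9/2) + q^(-7/2) - 2q^(-5/2) + 2q^(-3/2) - 2q^(-1/2) + q^(1/2) - q^(3/2)
why: V(q) takes 2 values over 3 diagrams, fixing the grouping


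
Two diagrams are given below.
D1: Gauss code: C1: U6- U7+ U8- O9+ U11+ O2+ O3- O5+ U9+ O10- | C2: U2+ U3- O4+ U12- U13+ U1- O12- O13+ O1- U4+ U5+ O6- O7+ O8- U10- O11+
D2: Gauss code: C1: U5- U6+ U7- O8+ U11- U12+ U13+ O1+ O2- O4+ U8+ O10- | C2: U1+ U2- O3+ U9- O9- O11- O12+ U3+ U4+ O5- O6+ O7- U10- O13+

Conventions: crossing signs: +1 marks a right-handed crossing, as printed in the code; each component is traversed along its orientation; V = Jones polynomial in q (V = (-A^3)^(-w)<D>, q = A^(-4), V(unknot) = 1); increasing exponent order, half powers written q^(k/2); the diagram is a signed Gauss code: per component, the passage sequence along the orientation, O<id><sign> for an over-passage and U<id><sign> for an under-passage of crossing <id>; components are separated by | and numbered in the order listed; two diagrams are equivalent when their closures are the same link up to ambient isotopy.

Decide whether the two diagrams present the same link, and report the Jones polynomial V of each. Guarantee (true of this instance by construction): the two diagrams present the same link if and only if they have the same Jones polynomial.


same link: yes
V(D1) = -q^(-3/2) + q^(-1/2) - 2q^(1/2) + q^(3/2) - 2q^(5/2) + q^(7/2)  [13 crossings, <D> = -A^-11 + 2A^-7 - A^-3 + 2A - A^5 + A^9, w = +1]
V(D2) = -q^(-3/2) + q^(-1/2) - 2q^(1/2) + q^(3/2) - 2q^(5/2) + q^(7/2)  [13 crossings, <D> = -A^-11 + 2A^-7 - A^-3 + 2A - A^5 + A^9, w = +1]
insight: Reidemeister moves carry D1 (13 crossings) to D2 (13)


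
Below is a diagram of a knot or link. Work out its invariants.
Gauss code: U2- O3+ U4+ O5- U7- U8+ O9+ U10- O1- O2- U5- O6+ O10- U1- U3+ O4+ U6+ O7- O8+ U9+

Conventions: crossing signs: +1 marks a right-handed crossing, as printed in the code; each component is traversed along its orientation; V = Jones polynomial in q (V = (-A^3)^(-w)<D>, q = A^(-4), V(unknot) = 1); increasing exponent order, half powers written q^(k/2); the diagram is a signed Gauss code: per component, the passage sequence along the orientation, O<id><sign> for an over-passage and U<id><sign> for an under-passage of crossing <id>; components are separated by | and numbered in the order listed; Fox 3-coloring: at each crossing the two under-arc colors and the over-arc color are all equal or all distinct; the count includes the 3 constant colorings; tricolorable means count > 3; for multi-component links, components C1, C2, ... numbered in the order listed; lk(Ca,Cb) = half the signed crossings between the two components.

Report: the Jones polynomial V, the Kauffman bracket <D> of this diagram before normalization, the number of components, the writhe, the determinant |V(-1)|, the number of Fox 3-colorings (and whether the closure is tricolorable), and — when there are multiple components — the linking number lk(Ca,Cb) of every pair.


V(q) = -q^-3 + q^-2 - q^-1 + 3 - q + q^2 - q^3
bracket: -A^-12 + A^-8 - A^-4 + 3 - A^4 + A^8 - A^12, w = 0
1 component, writhe 0, over 10 crossings
det 9, colorings 27 of 3^10 — tricolorable
observation: V is palindromic (span 6, det 9): q -> 1/q fixes it; necessary, not sufficient, for amphichirality


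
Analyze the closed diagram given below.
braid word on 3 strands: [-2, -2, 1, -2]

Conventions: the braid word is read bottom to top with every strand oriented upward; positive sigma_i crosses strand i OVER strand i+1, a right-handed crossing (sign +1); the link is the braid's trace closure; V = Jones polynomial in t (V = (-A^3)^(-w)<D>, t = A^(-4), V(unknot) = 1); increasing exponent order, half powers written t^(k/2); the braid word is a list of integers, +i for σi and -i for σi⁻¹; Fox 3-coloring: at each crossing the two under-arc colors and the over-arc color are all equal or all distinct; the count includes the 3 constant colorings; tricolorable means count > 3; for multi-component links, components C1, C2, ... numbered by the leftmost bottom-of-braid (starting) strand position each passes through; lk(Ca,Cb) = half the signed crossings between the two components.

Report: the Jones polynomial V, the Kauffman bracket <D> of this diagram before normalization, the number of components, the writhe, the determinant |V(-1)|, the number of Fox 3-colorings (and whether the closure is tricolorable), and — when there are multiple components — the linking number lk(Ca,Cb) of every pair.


V(t) = -t^-4 + t^-3 + t^-1
bracket: A^-2 + A^6 - A^10, w = -2
1 component, writhe -2, over 4 crossings
det 3, colorings 9 of 3^4 — tricolorable
observation: the span of V is 3, forcing >= 3 crossings in any diagram
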